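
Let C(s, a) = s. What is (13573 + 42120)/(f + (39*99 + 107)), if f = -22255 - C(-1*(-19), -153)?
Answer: -55693/18306 ≈ -3.0423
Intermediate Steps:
f = -22274 (f = -22255 - (-1)*(-19) = -22255 - 1*19 = -22255 - 19 = -22274)
(13573 + 42120)/(f + (39*99 + 107)) = (13573 + 42120)/(-22274 + (39*99 + 107)) = 55693/(-22274 + (3861 + 107)) = 55693/(-22274 + 3968) = 55693/(-18306) = 55693*(-1/18306) = -55693/18306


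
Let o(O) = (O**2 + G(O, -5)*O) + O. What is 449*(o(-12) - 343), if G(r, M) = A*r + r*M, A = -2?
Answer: -547331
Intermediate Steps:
G(r, M) = -2*r + M*r (G(r, M) = -2*r + r*M = -2*r + M*r)
o(O) = O - 6*O**2 (o(O) = (O**2 + (O*(-2 - 5))*O) + O = (O**2 + (O*(-7))*O) + O = (O**2 + (-7*O)*O) + O = (O**2 - 7*O**2) + O = -6*O**2 + O = O - 6*O**2)
449*(o(-12) - 343) = 449*(-12*(1 - 6*(-12)) - 343) = 449*(-12*(1 + 72) - 343) = 449*(-12*73 - 343) = 449*(-876 - 343) = 449*(-1219) = -547331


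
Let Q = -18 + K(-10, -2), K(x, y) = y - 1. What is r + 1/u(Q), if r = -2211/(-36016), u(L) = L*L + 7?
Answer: 64159/1008448 ≈ 0.063622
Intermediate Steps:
K(x, y) = -1 + y
Q = -21 (Q = -18 + (-1 - 2) = -18 - 3 = -21)
u(L) = 7 + L**2 (u(L) = L**2 + 7 = 7 + L**2)
r = 2211/36016 (r = -2211*(-1/36016) = 2211/36016 ≈ 0.061389)
r + 1/u(Q) = 2211/36016 + 1/(7 + (-21)**2) = 2211/36016 + 1/(7 + 441) = 2211/36016 + 1/448 = 64159/1008448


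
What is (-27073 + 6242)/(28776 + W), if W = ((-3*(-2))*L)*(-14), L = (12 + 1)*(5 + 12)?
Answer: -563/276 ≈ -2.0399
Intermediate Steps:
L = 221 (L = 13*17 = 221)
W = -18564 (W = (-3*(-2)*221)*(-14) = (6*221)*(-14) = 1326*(-14) = -18564)
(-27073 + 6242)/(28776 + W) = (-27073 + 6242)/(28776 - 18564) = -20831/10212 = -20831*1/10212 = -563/276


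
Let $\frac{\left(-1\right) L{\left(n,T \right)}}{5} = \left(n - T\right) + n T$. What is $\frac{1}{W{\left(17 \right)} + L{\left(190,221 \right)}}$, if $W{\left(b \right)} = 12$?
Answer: $- \frac{1}{209783} \approx -4.7668 \cdot 10^{-6}$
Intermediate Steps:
$L{\left(n,T \right)} = - 5 n + 5 T - 5 T n$ ($L{\left(n,T \right)} = - 5 \left(\left(n - T\right) + n T\right) = - 5 \left(\left(n - T\right) + T n\right) = - 5 \left(n - T + T n\right) = - 5 n + 5 T - 5 T n$)
$\frac{1}{W{\left(17 \right)} + L{\left(190,221 \right)}} = \frac{1}{12 - \left(-155 + 209950\right)} = \frac{1}{12 - 209795} = \frac{1}{-209783} = - \frac{1}{209783}$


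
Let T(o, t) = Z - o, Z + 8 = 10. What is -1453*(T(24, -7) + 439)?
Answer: -605901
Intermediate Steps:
Z = 2 (Z = -8 + 10 = 2)
T(o, t) = 2 - o
-1453*(T(24, -7) + 439) = -1453*((2 - 1*24) + 439) = -1453*((2 - 24) + 439) = -1453*(-22 + 439) = -1453*417 = -605901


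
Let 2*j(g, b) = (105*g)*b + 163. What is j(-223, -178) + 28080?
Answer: 4224193/2 ≈ 2.1121e+6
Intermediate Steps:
j(g, b) = 163/2 + 105*b*g/2 (j(g, b) = ((105*g)*b + 163)/2 = (105*b*g + 163)/2 = (163 + 105*b*g)/2 = 163/2 + 105*b*g/2)
j(-223, -178) + 28080 = (163/2 + (105/2)*(-178)*(-223)) + 28080 = (163/2 + 2083935) + 28080 = 4168033/2 + 28080 = 4224193/2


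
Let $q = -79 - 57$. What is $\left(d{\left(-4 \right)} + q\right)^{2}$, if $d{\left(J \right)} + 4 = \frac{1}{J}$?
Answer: $\frac{314721}{16} \approx 19670.0$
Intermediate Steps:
$q = -136$
$d{\left(J \right)} = -4 + \frac{1}{J}$
$\left(d{\left(-4 \right)} + q\right)^{2} = \left(\left(-4 + \frac{1}{-4}\right) - 136\right)^{2} = \left(\left(-4 - \frac{1}{4}\right) - 136\right)^{2} = \left(- \frac{17}{4} - 136\right)^{2} = \left(- \frac{561}{4}\right)^{2} = \frac{314721}{16}$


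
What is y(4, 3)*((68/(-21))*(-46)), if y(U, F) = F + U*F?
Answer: 15640/7 ≈ 2234.3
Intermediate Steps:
y(U, F) = F + F*U
y(4, 3)*((68/(-21))*(-46)) = (3*(1 + 4))*((68/(-21))*(-46)) = (3*5)*((68*(-1/21))*(-46)) = 15*(-68/21*(-46)) = 15*(3128/21) = 15640/7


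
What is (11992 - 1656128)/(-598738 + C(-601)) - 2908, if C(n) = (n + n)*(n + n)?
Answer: -94692464/32541 ≈ -2909.9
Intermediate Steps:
C(n) = 4*n² (C(n) = (2*n)*(2*n) = 4*n²)
(11992 - 1656128)/(-598738 + C(-601)) - 2908 = (11992 - 1656128)/(-598738 + 4*(-601)²) - 2908 = -1644136/(-598738 + 4*361201) - 2908 = -1644136/(-598738 + 1444804) - 2908 = -1644136/846066 - 2908 = -1644136*1/846066 - 2908 = -63236/32541 - 2908 = -94692464/32541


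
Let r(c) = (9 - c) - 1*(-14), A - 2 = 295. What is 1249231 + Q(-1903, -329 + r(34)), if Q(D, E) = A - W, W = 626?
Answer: 1248902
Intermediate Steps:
A = 297 (A = 2 + 295 = 297)
r(c) = 23 - c (r(c) = (9 - c) + 14 = 23 - c)
Q(D, E) = -329 (Q(D, E) = 297 - 1*626 = 297 - 626 = -329)
1249231 + Q(-1903, -329 + r(34)) = 1249231 - 329 = 1248902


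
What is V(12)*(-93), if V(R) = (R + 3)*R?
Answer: -16740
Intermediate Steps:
V(R) = R*(3 + R) (V(R) = (3 + R)*R = R*(3 + R))
V(12)*(-93) = (12*(3 + 12))*(-93) = (12*15)*(-93) = 180*(-93) = -16740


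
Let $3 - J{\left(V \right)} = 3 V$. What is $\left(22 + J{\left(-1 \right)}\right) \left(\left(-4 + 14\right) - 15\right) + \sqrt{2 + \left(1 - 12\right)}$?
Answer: $-140 + 3 i \approx -140.0 + 3.0 i$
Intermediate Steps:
$J{\left(V \right)} = 3 - 3 V$
$\left(22 + J{\left(-1 \right)}\right) \left(\left(-4 + 14\right) - 15\right) + \sqrt{2 + \left(1 - 12\right)} = \left(22 + \left(3 - -3\right)\right) \left(\left(-4 + 14\right) - 15\right) + \sqrt{2 + \left(1 - 12\right)} = \left(22 + \left(3 + 3\right)\right) \left(10 - 15\right) + \sqrt{2 + \left(1 - 12\right)} = \left(22 + 6\right) \left(-5\right) + \sqrt{2 - 11} = 28 \left(-5\right) + \sqrt{-9} = -140 + 3 i$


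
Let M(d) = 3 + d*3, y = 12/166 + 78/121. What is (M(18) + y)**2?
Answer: 335995281801/100861849 ≈ 3331.2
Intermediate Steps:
y = 7200/10043 (y = 12*(1/166) + 78*(1/121) = 6/83 + 78/121 = 7200/10043 ≈ 0.71692)
M(d) = 3 + 3*d
(M(18) + y)**2 = ((3 + 3*18) + 7200/10043)**2 = ((3 + 54) + 7200/10043)**2 = (57 + 7200/10043)**2 = (579651/10043)**2 = 335995281801/100861849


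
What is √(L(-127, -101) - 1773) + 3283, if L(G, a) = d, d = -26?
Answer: 3283 + I*√1799 ≈ 3283.0 + 42.415*I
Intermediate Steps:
L(G, a) = -26
√(L(-127, -101) - 1773) + 3283 = √(-26 - 1773) + 3283 = √(-1799) + 3283 = I*√1799 + 3283 = 3283 + I*√1799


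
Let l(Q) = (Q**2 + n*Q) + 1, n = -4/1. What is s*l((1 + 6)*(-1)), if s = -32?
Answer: -2496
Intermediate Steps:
n = -4 (n = -4*1 = -4)
l(Q) = 1 + Q**2 - 4*Q (l(Q) = (Q**2 - 4*Q) + 1 = 1 + Q**2 - 4*Q)
s*l((1 + 6)*(-1)) = -32*(1 + ((1 + 6)*(-1))**2 - 4*(1 + 6)*(-1)) = -32*(1 + (7*(-1))**2 - 28*(-1)) = -32*(1 + (-7)**2 - 4*(-7)) = -32*(1 + 49 + 28) = -32*78 = -2496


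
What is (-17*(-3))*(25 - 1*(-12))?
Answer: 1887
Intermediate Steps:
(-17*(-3))*(25 - 1*(-12)) = 51*(25 + 12) = 51*37 = 1887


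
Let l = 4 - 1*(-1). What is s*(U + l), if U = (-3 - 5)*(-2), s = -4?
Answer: -84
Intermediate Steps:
U = 16 (U = -8*(-2) = 16)
l = 5 (l = 4 + 1 = 5)
s*(U + l) = -4*(16 + 5) = -4*21 = -84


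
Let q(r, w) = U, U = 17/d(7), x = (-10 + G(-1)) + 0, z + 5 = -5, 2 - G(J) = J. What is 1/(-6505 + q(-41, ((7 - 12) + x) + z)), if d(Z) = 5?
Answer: -5/32508 ≈ -0.00015381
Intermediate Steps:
G(J) = 2 - J
z = -10 (z = -5 - 5 = -10)
x = -7 (x = (-10 + (2 - 1*(-1))) + 0 = (-10 + (2 + 1)) + 0 = (-10 + 3) + 0 = -7 + 0 = -7)
U = 17/5 ≈ 3.4000
q(r, w) = 17/5
1/(-6505 + q(-41, ((7 - 12) + x) + z)) = 1/(-6505 + 17/5) = 1/(-32508/5) = -5/32508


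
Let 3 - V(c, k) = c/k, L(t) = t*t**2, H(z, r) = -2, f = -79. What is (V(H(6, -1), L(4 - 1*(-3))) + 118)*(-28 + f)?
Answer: -4441035/343 ≈ -12948.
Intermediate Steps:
L(t) = t**3
V(c, k) = 3 - c/k
(V(H(6, -1), L(4 - 1*(-3))) + 118)*(-28 + f) = ((3 - 1*(-2)/(4 - 1*(-3))**3) + 118)*(-28 - 79) = ((3 - 1*(-2)/(4 + 3)**3) + 118)*(-107) = ((3 - 1*(-2)/7**3) + 118)*(-107) = ((3 - 1*(-2)/343) + 118)*(-107) = ((3 - 1*(-2)*1/343) + 118)*(-107) = ((3 + 2/343) + 118)*(-107) = (1031/343 + 118)*(-107) = (41505/343)*(-107) = -4441035/343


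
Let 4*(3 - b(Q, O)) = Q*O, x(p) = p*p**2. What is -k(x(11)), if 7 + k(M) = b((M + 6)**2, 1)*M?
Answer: 2379238395/4 ≈ 5.9481e+8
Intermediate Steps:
x(p) = p**3
b(Q, O) = 3 - O*Q/4 (b(Q, O) = 3 - Q*O/4 = 3 - O*Q/4)
k(M) = -7 + M*(3 - (6 + M)**2/4) (k(M) = -7 + (3 - 1/4*1*(M + 6)**2)*M = -7 + (3 - 1/4*1*(6 + M)**2)*M = -7 + (3 - (6 + M)**2/4)*M = -7 + M*(3 - (6 + M)**2/4))
-k(x(11)) = -(-7 - 1/4*11**3*(-12 + (6 + 11**3)**2)) = -(-7 - 1/4*1331*(-12 + (6 + 1331)**2)) = -(-7 - 1/4*1331*(-12 + 1337**2)) = -(-7 - 1/4*1331*(-12 + 1787569)) = -(-7 - 1/4*1331*1787557) = -(-7 - 2379238367/4) = -1*(-2379238395/4) = 2379238395/4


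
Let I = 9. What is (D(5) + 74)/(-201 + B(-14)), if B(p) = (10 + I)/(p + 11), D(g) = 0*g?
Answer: -111/311 ≈ -0.35691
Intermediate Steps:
D(g) = 0
B(p) = 19/(11 + p) (B(p) = (10 + 9)/(p + 11) = 19/(11 + p))
(D(5) + 74)/(-201 + B(-14)) = (0 + 74)/(-201 + 19/(11 - 14)) = 74/(-201 + 19/(-3)) = 74/(-201 + 19*(-⅓)) = 74/(-201 - 19/3) = 74/(-622/3) = 74*(-3/622) = -111/311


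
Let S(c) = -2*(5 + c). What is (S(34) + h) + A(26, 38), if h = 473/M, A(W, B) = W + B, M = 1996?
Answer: -27471/1996 ≈ -13.763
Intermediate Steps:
A(W, B) = B + W
S(c) = -10 - 2*c
h = 473/1996 ≈ 0.23697
(S(34) + h) + A(26, 38) = ((-10 - 2*34) + 473/1996) + (38 + 26) = ((-10 - 68) + 473/1996) + 64 = (-78 + 473/1996) + 64 = -155215/1996 + 64 = -27471/1996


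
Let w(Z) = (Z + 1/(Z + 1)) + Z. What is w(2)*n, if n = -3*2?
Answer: -26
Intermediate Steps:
w(Z) = 1/(1 + Z) + 2*Z (w(Z) = (Z + 1/(1 + Z)) + Z = 1/(1 + Z) + 2*Z)
n = -6
w(2)*n = ((1 + 2*2 + 2*2²)/(1 + 2))*(-6) = ((1 + 4 + 2*4)/3)*(-6) = ((1 + 4 + 8)/3)*(-6) = ((⅓)*13)*(-6) = (13/3)*(-6) = -26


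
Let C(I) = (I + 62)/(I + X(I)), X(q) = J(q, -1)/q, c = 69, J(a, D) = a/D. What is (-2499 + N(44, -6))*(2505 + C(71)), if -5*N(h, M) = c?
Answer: -157483458/25 ≈ -6.2993e+6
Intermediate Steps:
N(h, M) = -69/5 (N(h, M) = -⅕*69 = -69/5)
X(q) = -1 (X(q) = (q/(-1))/q = (q*(-1))/q = (-q)/q = -1)
C(I) = (62 + I)/(-1 + I) (C(I) = (I + 62)/(I - 1) = (62 + I)/(-1 + I))
(-2499 + N(44, -6))*(2505 + C(71)) = (-2499 - 69/5)*(2505 + (62 + 71)/(-1 + 71)) = -12564*(2505 + 133/70)/5 = -12564*(2505 + (1/70)*133)/5 = -12564*(2505 + 19/10)/5 = -12564/5*25069/10 = -157483458/25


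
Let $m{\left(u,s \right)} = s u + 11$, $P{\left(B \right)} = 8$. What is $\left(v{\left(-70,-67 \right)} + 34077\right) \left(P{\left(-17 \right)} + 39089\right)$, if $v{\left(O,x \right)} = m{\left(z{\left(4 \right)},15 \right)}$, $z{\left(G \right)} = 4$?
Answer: $1335084356$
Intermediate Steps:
$m{\left(u,s \right)} = 11 + s u$
$v{\left(O,x \right)} = 71$ ($v{\left(O,x \right)} = 11 + 15 \cdot 4 = 11 + 60 = 71$)
$\left(v{\left(-70,-67 \right)} + 34077\right) \left(P{\left(-17 \right)} + 39089\right) = \left(71 + 34077\right) \left(8 + 39089\right) = 34148 \cdot 39097 = 1335084356$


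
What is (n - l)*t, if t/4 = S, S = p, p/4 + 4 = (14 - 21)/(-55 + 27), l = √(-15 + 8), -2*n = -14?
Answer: -420 + 60*I*√7 ≈ -420.0 + 158.75*I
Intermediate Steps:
n = 7 (n = -½*(-14) = 7)
l = I*√7 (l = √(-7) = I*√7 ≈ 2.6458*I)
p = -15 (p = -16 + 4*((14 - 21)/(-55 + 27)) = -16 + 4*(-7/(-28)) = -16 + 4*(-7*(-1/28)) = -16 + 4*(¼) = -16 + 1 = -15)
S = -15
t = -60 (t = 4*(-15) = -60)
(n - l)*t = (7 - I*√7)*(-60) = -420 + 60*I*√7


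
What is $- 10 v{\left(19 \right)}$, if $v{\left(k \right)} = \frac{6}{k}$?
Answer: $- \frac{60}{19} \approx -3.1579$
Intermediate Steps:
$- 10 v{\left(19 \right)} = - 10 \cdot \frac{6}{19} = - 10 \cdot 6 \cdot \frac{1}{19} = \left(-10\right) \frac{6}{19} = - \frac{60}{19}$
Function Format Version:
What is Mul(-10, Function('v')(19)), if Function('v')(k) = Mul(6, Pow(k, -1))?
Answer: Rational(-60, 19) ≈ -3.1579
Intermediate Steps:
Mul(-10, Function('v')(19)) = Mul(-10, Mul(6, Pow(19, -1))) = Mul(-10, Mul(6, Rational(1, 19))) = Mul(-10, Rational(6, 19)) = Rational(-60, 19)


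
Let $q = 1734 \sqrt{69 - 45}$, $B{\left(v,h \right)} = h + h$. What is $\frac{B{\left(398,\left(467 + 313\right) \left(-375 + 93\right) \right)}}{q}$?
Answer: $- \frac{6110 \sqrt{6}}{289} \approx -51.787$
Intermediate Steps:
$B{\left(v,h \right)} = 2 h$
$q = 3468 \sqrt{6}$ ($q = 1734 \sqrt{24} = 1734 \cdot 2 \sqrt{6} = 3468 \sqrt{6} \approx 8494.8$)
$\frac{B{\left(398,\left(467 + 313\right) \left(-375 + 93\right) \right)}}{q} = \frac{2 \left(467 + 313\right) \left(-375 + 93\right)}{3468 \sqrt{6}} = 2 \cdot 780 \left(-282\right) \frac{\sqrt{6}}{20808} = 2 \left(-219960\right) \frac{\sqrt{6}}{20808} = - 439920 \frac{\sqrt{6}}{20808} = - \frac{6110 \sqrt{6}}{289}$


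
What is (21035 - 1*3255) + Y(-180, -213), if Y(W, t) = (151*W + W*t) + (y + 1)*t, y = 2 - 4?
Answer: 29153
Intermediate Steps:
y = -2
Y(W, t) = -t + 151*W + W*t (Y(W, t) = (151*W + W*t) + (-2 + 1)*t = (151*W + W*t) - t = -t + 151*W + W*t)
(21035 - 1*3255) + Y(-180, -213) = (21035 - 1*3255) + (-1*(-213) + 151*(-180) - 180*(-213)) = (21035 - 3255) + (213 - 27180 + 38340) = 17780 + 11373 = 29153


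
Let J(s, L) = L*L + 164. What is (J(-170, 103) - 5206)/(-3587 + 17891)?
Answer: 5567/14304 ≈ 0.38919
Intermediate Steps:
J(s, L) = 164 + L² (J(s, L) = L² + 164 = 164 + L²)
(J(-170, 103) - 5206)/(-3587 + 17891) = ((164 + 103²) - 5206)/(-3587 + 17891) = ((164 + 10609) - 5206)/14304 = (10773 - 5206)*(1/14304) = 5567*(1/14304) = 5567/14304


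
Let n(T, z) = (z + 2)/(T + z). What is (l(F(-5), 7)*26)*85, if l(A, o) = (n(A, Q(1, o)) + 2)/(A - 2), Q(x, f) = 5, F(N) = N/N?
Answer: -20995/3 ≈ -6998.3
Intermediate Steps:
F(N) = 1
n(T, z) = (2 + z)/(T + z)
l(A, o) = (2 + 7/(5 + A))/(-2 + A) (l(A, o) = ((2 + 5)/(A + 5) + 2)/(A - 2) = (7/(5 + A) + 2)/(-2 + A) = (2 + 7/(5 + A))/(-2 + A))
(l(F(-5), 7)*26)*85 = (((17 + 2*1)/((-2 + 1)*(5 + 1)))*26)*85 = (((17 + 2)/(-1*6))*26)*85 = (-1*1/6*19*26)*85 = -19/6*26*85 = -247/3*85 = -20995/3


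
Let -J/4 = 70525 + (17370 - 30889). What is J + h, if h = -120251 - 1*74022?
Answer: -422297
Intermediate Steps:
J = -228024 (J = -4*(70525 + (17370 - 30889)) = -4*(70525 - 13519) = -4*57006 = -228024)
h = -194273 (h = -120251 - 74022 = -194273)
J + h = -228024 - 194273 = -422297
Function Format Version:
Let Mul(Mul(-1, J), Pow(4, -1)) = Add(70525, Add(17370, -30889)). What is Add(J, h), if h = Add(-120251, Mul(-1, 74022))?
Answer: -422297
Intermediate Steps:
J = -228024 (J = Mul(-4, Add(70525, Add(17370, -30889))) = Mul(-4, Add(70525, -13519)) = Mul(-4, 57006) = -228024)
h = -194273 (h = Add(-120251, -74022) = -194273)
Add(J, h) = Add(-228024, -194273) = -422297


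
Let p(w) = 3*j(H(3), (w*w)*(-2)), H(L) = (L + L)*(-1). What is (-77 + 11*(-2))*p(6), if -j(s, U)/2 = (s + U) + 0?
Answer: -46332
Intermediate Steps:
H(L) = -2*L (H(L) = (2*L)*(-1) = -2*L)
j(s, U) = -2*U - 2*s (j(s, U) = -2*((s + U) + 0) = -2*((U + s) + 0) = -2*(U + s) = -2*U - 2*s)
p(w) = 36 + 12*w² (p(w) = 3*(-2*w*w*(-2) - (-4)*3) = 3*(-2*w²*(-2) - 2*(-6)) = 3*(-(-4)*w² + 12) = 3*(4*w² + 12) = 3*(12 + 4*w²) = 36 + 12*w²)
(-77 + 11*(-2))*p(6) = (-77 + 11*(-2))*(36 + 12*6²) = (-77 - 22)*(36 + 12*36) = -99*(36 + 432) = -99*468 = -46332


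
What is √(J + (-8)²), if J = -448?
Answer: 8*I*√6 ≈ 19.596*I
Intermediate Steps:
√(J + (-8)²) = √(-448 + (-8)²) = √(-448 + 64) = √(-384) = 8*I*√6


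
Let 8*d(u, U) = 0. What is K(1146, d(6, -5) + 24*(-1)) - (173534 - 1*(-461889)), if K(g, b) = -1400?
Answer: -636823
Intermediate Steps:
d(u, U) = 0 (d(u, U) = (⅛)*0 = 0)
K(1146, d(6, -5) + 24*(-1)) - (173534 - 1*(-461889)) = -1400 - (173534 - 1*(-461889)) = -1400 - (173534 + 461889) = -1400 - 1*635423 = -1400 - 635423 = -636823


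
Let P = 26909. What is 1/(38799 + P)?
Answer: 1/65708 ≈ 1.5219e-5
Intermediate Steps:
1/(38799 + P) = 1/(38799 + 26909) = 1/65708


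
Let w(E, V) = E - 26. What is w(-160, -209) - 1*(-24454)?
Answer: 24268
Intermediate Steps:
w(E, V) = -26 + E
w(-160, -209) - 1*(-24454) = (-26 - 160) - 1*(-24454) = -186 + 24454 = 24268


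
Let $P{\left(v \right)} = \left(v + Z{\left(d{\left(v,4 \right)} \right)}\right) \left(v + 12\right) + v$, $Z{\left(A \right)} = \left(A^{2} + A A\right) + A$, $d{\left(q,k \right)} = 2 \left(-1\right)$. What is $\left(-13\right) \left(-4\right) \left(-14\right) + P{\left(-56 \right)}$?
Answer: $1416$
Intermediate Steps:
$d{\left(q,k \right)} = -2$
$Z{\left(A \right)} = A + 2 A^{2}$ ($Z{\left(A \right)} = \left(A^{2} + A^{2}\right) + A = 2 A^{2} + A = A + 2 A^{2}$)
$P{\left(v \right)} = v + \left(6 + v\right) \left(12 + v\right)$ ($P{\left(v \right)} = \left(v - 2 \left(1 + 2 \left(-2\right)\right)\right) \left(v + 12\right) + v = \left(v - 2 \left(1 - 4\right)\right) \left(12 + v\right) + v = \left(v - -6\right) \left(12 + v\right) + v = \left(v + 6\right) \left(12 + v\right) + v = \left(6 + v\right) \left(12 + v\right) + v = v + \left(6 + v\right) \left(12 + v\right)$)
$\left(-13\right) \left(-4\right) \left(-14\right) + P{\left(-56 \right)} = \left(-13\right) \left(-4\right) \left(-14\right) + \left(72 + \left(-56\right)^{2} + 19 \left(-56\right)\right) = 52 \left(-14\right) + \left(72 + 3136 - 1064\right) = -728 + 2144 = 1416$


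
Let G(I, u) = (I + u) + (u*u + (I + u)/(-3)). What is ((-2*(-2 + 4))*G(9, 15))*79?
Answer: -76156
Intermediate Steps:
G(I, u) = u**2 + 2*I/3 + 2*u/3 (G(I, u) = (I + u) + (u**2 + (I + u)*(-1/3)) = (I + u) + (u**2 + (-I/3 - u/3)) = (I + u) + (u**2 - I/3 - u/3) = u**2 + 2*I/3 + 2*u/3)
((-2*(-2 + 4))*G(9, 15))*79 = ((-2*(-2 + 4))*(15**2 + (2/3)*9 + (2/3)*15))*79 = ((-2*2)*(225 + 6 + 10))*79 = -4*241*79 = -964*79 = -76156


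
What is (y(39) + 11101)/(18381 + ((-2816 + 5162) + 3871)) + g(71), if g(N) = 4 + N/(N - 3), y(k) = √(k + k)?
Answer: 4595991/836332 + √78/24598 ≈ 5.4958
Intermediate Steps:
y(k) = √2*√k (y(k) = √(2*k) = √2*√k)
g(N) = 4 + N/(-3 + N)
(y(39) + 11101)/(18381 + ((-2816 + 5162) + 3871)) + g(71) = (√2*√39 + 11101)/(18381 + ((-2816 + 5162) + 3871)) + (-12 + 5*71)/(-3 + 71) = (√78 + 11101)/(18381 + (2346 + 3871)) + (-12 + 355)/68 = (11101 + √78)/(18381 + 6217) + (1/68)*343 = (11101 + √78)/24598 + 343/68 = (11101 + √78)*(1/24598) + 343/68 = (11101/24598 + √78/24598) + 343/68 = 4595991/836332 + √78/24598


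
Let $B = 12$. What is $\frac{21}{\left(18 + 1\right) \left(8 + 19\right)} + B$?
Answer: $\frac{2059}{171} \approx 12.041$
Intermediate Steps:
$\frac{21}{\left(18 + 1\right) \left(8 + 19\right)} + B = \frac{21}{\left(18 + 1\right) \left(8 + 19\right)} + 12 = \frac{21}{19 \cdot 27} + 12 = \frac{21}{513} + 12 = 21 \cdot \frac{1}{513} + 12 = \frac{7}{171} + 12 = \frac{2059}{171}$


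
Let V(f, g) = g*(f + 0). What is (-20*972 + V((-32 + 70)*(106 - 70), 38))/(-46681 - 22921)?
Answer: -16272/34801 ≈ -0.46757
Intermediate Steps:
V(f, g) = f*g (V(f, g) = g*f = f*g)
(-20*972 + V((-32 + 70)*(106 - 70), 38))/(-46681 - 22921) = (-20*972 + ((-32 + 70)*(106 - 70))*38)/(-46681 - 22921) = (-19440 + (38*36)*38)/(-69602) = (-19440 + 1368*38)*(-1/69602) = (-19440 + 51984)*(-1/69602) = 32544*(-1/69602) = -16272/34801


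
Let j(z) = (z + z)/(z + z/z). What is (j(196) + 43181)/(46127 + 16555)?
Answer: 2835683/4116118 ≈ 0.68892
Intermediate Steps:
j(z) = 2*z/(1 + z) (j(z) = (2*z)/(z + 1) = (2*z)/(1 + z) = 2*z/(1 + z))
(j(196) + 43181)/(46127 + 16555) = (2*196/(1 + 196) + 43181)/(46127 + 16555) = (2*196/197 + 43181)/62682 = (2*196*(1/197) + 43181)*(1/62682) = (392/197 + 43181)*(1/62682) = (8507049/197)*(1/62682) = 2835683/4116118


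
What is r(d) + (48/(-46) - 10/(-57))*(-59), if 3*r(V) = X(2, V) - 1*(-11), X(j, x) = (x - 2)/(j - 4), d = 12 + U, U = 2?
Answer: 23109/437 ≈ 52.881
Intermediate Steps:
d = 14 (d = 12 + 2 = 14)
X(j, x) = (-2 + x)/(-4 + j)
r(V) = 4 - V/6 (r(V) = ((-2 + V)/(-4 + 2) - 1*(-11))/3 = ((-2 + V)/(-2) + 11)/3 = (-(-2 + V)/2 + 11)/3 = ((1 - V/2) + 11)/3 = (12 - V/2)/3 = 4 - V/6)
r(d) + (48/(-46) - 10/(-57))*(-59) = (4 - ⅙*14) + (48/(-46) - 10/(-57))*(-59) = (4 - 7/3) + (48*(-1/46) - 10*(-1/57))*(-59) = 5/3 + (-24/23 + 10/57)*(-59) = 5/3 - 1138/1311*(-59) = 5/3 + 67142/1311 = 23109/437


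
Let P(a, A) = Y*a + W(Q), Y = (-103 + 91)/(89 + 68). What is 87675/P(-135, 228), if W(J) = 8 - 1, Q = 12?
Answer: 13764975/2719 ≈ 5062.5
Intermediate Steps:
W(J) = 7
Y = -12/157 ≈ -0.076433
P(a, A) = 7 - 12*a/157 (P(a, A) = -12*a/157 + 7 = 7 - 12*a/157)
87675/P(-135, 228) = 87675/(7 - 12/157*(-135)) = 87675/(7 + 1620/157) = 87675/(2719/157) = 87675*(157/2719) = 13764975/2719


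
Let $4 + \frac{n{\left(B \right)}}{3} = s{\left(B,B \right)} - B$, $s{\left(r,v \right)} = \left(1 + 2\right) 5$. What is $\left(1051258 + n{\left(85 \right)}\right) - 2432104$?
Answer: $-1381068$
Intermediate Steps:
$s{\left(r,v \right)} = 15$ ($s{\left(r,v \right)} = 3 \cdot 5 = 15$)
$n{\left(B \right)} = 33 - 3 B$ ($n{\left(B \right)} = -12 + 3 \left(15 - B\right) = -12 - \left(-45 + 3 B\right) = 33 - 3 B$)
$\left(1051258 + n{\left(85 \right)}\right) - 2432104 = \left(1051258 + \left(33 - 255\right)\right) - 2432104 = \left(1051258 - 222\right) - 2432104 = 1051036 - 2432104 = -1381068$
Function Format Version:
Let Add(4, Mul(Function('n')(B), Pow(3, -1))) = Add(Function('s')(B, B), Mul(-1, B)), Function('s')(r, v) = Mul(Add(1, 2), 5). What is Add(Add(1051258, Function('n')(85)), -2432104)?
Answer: -1381068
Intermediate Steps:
Function('s')(r, v) = 15 (Function('s')(r, v) = Mul(3, 5) = 15)
Function('n')(B) = Add(33, Mul(-3, B)) (Function('n')(B) = Add(-12, Mul(3, Add(15, Mul(-1, B)))) = Add(-12, Add(45, Mul(-3, B))) = Add(33, Mul(-3, B)))
Add(Add(1051258, Function('n')(85)), -2432104) = Add(Add(1051258, Add(33, Mul(-3, 85))), -2432104) = Add(Add(1051258, Add(33, -255)), -2432104) = Add(Add(1051258, -222), -2432104) = Add(1051036, -2432104) = -1381068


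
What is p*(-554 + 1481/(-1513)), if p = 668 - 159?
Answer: -427398647/1513 ≈ -2.8248e+5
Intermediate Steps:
p = 509
p*(-554 + 1481/(-1513)) = 509*(-554 + 1481/(-1513)) = 509*(-554 + 1481*(-1/1513)) = 509*(-554 - 1481/1513) = 509*(-839683/1513) = -427398647/1513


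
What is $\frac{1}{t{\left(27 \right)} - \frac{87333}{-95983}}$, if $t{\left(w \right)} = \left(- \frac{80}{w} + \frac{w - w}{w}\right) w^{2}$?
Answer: $- \frac{95983}{207235947} \approx -0.00046316$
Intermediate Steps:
$t{\left(w \right)} = - 80 w$ ($t{\left(w \right)} = \left(- \frac{80}{w} + \frac{0}{w}\right) w^{2} = \left(- \frac{80}{w} + 0\right) w^{2} = - \frac{80}{w} w^{2} = - 80 w$)
$\frac{1}{t{\left(27 \right)} - \frac{87333}{-95983}} = \frac{1}{\left(-80\right) 27 - \frac{87333}{-95983}} = \frac{1}{-2160 - - \frac{87333}{95983}} = \frac{1}{-2160 + \frac{87333}{95983}} = \frac{1}{- \frac{207235947}{95983}} = - \frac{95983}{207235947}$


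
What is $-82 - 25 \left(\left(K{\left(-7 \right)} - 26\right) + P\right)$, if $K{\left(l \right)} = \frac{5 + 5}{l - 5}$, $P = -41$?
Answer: $\frac{9683}{6} \approx 1613.8$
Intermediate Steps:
$K{\left(l \right)} = \frac{10}{-5 + l}$ ($K{\left(l \right)} = \frac{1}{-5 + l} 10 = \frac{10}{-5 + l}$)
$-82 - 25 \left(\left(K{\left(-7 \right)} - 26\right) + P\right) = -82 - 25 \left(\left(\frac{10}{-5 - 7} - 26\right) - 41\right) = -82 - 25 \left(\left(\frac{10}{-12} - 26\right) - 41\right) = -82 - 25 \left(\left(10 \left(- \frac{1}{12}\right) - 26\right) - 41\right) = -82 - 25 \left(\left(- \frac{5}{6} - 26\right) - 41\right) = -82 - 25 \left(- \frac{161}{6} - 41\right) = -82 - - \frac{10175}{6} = -82 + \frac{10175}{6} = \frac{9683}{6}$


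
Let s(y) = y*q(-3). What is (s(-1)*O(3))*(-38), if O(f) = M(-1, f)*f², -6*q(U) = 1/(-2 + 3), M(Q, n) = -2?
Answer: 114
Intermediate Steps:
q(U) = -⅙ (q(U) = -1/(6*(-2 + 3)) = -⅙/1 = -⅙*1 = -⅙)
O(f) = -2*f²
s(y) = -y/6 (s(y) = y*(-⅙) = -y/6)
(s(-1)*O(3))*(-38) = ((-⅙*(-1))*(-2*3²))*(-38) = ((-2*9)/6)*(-38) = ((⅙)*(-18))*(-38) = -3*(-38) = 114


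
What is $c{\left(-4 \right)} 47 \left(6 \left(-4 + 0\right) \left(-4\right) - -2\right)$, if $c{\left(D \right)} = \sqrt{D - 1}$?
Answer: $4606 i \sqrt{5} \approx 10299.0 i$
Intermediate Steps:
$c{\left(D \right)} = \sqrt{-1 + D}$
$c{\left(-4 \right)} 47 \left(6 \left(-4 + 0\right) \left(-4\right) - -2\right) = \sqrt{-1 - 4} \cdot 47 \left(6 \left(-4 + 0\right) \left(-4\right) - -2\right) = \sqrt{-5} \cdot 47 \left(6 \left(-4\right) \left(-4\right) + 2\right) = i \sqrt{5} \cdot 47 \left(\left(-24\right) \left(-4\right) + 2\right) = 47 i \sqrt{5} \left(96 + 2\right) = 47 i \sqrt{5} \cdot 98 = 4606 i \sqrt{5}$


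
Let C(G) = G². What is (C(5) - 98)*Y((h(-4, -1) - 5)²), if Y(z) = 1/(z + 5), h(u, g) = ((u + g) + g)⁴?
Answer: -73/1666686 ≈ -4.3800e-5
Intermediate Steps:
h(u, g) = (u + 2*g)⁴ (h(u, g) = ((g + u) + g)⁴ = (u + 2*g)⁴)
Y(z) = 1/(5 + z)
(C(5) - 98)*Y((h(-4, -1) - 5)²) = (5² - 98)/(5 + ((-4 + 2*(-1))⁴ - 5)²) = (25 - 98)/(5 + ((-4 - 2)⁴ - 5)²) = -73/(5 + ((-6)⁴ - 5)²) = -73/(5 + (1296 - 5)²) = -73/(5 + 1291²) = -73/(5 + 1666681) = -73/1666686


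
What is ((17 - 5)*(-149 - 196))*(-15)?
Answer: 62100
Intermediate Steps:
((17 - 5)*(-149 - 196))*(-15) = (12*(-345))*(-15) = -4140*(-15) = 62100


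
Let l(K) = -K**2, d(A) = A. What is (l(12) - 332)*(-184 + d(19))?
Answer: 78540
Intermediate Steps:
(l(12) - 332)*(-184 + d(19)) = (-1*12**2 - 332)*(-184 + 19) = (-1*144 - 332)*(-165) = (-144 - 332)*(-165) = -476*(-165) = 78540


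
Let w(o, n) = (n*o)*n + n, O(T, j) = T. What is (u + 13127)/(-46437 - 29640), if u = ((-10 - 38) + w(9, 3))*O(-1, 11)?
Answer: -13091/76077 ≈ -0.17208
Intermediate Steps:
w(o, n) = n + o*n² (w(o, n) = o*n² + n = n + o*n²)
u = -36 (u = ((-10 - 38) + 3*(1 + 3*9))*(-1) = (-48 + 3*(1 + 27))*(-1) = (-48 + 3*28)*(-1) = (-48 + 84)*(-1) = 36*(-1) = -36)
(u + 13127)/(-46437 - 29640) = (-36 + 13127)/(-46437 - 29640) = 13091/(-76077) = 13091*(-1/76077) = -13091/76077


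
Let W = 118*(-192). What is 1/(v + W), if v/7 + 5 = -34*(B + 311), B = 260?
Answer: -1/158589 ≈ -6.3056e-6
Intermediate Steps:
v = -135933 (v = -35 + 7*(-34*(260 + 311)) = -35 + 7*(-34*571) = -35 + 7*(-19414) = -35 - 135898 = -135933)
W = -22656
1/(v + W) = 1/(-135933 - 22656) = 1/(-158589) = -1/158589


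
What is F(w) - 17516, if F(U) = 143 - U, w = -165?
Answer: -17208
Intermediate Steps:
F(w) - 17516 = (143 - 1*(-165)) - 17516 = (143 + 165) - 17516 = 308 - 17516 = -17208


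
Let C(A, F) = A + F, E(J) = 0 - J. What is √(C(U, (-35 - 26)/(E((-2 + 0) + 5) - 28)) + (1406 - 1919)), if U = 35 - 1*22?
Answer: I*√478609/31 ≈ 22.317*I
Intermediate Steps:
E(J) = -J
U = 13 (U = 35 - 22 = 13)
√(C(U, (-35 - 26)/(E((-2 + 0) + 5) - 28)) + (1406 - 1919)) = √((13 + (-35 - 26)/(-((-2 + 0) + 5) - 28)) + (1406 - 1919)) = √((13 - 61/(-(-2 + 5) - 28)) - 513) = √((13 - 61/(-1*3 - 28)) - 513) = √((13 - 61/(-3 - 28)) - 513) = √((13 - 61/(-31)) - 513) = √((13 - 61*(-1/31)) - 513) = √((13 + 61/31) - 513) = √(464/31 - 513) = √(-15439/31) = I*√478609/31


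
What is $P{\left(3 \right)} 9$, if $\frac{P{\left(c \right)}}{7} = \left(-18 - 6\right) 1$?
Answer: $-1512$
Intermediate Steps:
$P{\left(c \right)} = -168$ ($P{\left(c \right)} = 7 \left(-18 - 6\right) 1 = 7 \left(\left(-24\right) 1\right) = 7 \left(-24\right) = -168$)
$P{\left(3 \right)} 9 = \left(-168\right) 9 = -1512$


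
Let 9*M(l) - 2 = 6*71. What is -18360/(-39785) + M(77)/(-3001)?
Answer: 95771452/214910613 ≈ 0.44563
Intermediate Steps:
M(l) = 428/9 (M(l) = 2/9 + (6*71)/9 = 2/9 + (⅑)*426 = 2/9 + 142/3 = 428/9)
-18360/(-39785) + M(77)/(-3001) = -18360/(-39785) + (428/9)/(-3001) = -18360*(-1/39785) + (428/9)*(-1/3001) = 3672/7957 - 428/27009 = 95771452/214910613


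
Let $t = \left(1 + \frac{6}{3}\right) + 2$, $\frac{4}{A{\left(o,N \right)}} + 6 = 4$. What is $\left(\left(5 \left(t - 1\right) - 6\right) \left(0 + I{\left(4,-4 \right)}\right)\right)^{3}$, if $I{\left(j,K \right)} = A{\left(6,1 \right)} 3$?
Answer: $-592704$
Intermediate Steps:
$A{\left(o,N \right)} = -2$ ($A{\left(o,N \right)} = \frac{4}{-6 + 4} = \frac{4}{-2} = 4 \left(- \frac{1}{2}\right) = -2$)
$I{\left(j,K \right)} = -6$ ($I{\left(j,K \right)} = \left(-2\right) 3 = -6$)
$t = 5$ ($t = \left(1 + 6 \cdot \frac{1}{3}\right) + 2 = \left(1 + 2\right) + 2 = 3 + 2 = 5$)
$\left(\left(5 \left(t - 1\right) - 6\right) \left(0 + I{\left(4,-4 \right)}\right)\right)^{3} = \left(\left(5 \left(5 - 1\right) - 6\right) \left(0 - 6\right)\right)^{3} = \left(\left(5 \cdot 4 - 6\right) \left(-6\right)\right)^{3} = \left(\left(20 - 6\right) \left(-6\right)\right)^{3} = \left(14 \left(-6\right)\right)^{3} = \left(-84\right)^{3} = -592704$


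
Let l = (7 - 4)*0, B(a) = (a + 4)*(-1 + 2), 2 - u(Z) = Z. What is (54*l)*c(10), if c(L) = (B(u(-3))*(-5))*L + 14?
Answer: 0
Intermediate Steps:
u(Z) = 2 - Z
B(a) = 4 + a (B(a) = (4 + a)*1 = 4 + a)
l = 0 (l = 3*0 = 0)
c(L) = 14 - 45*L (c(L) = ((4 + (2 - 1*(-3)))*(-5))*L + 14 = ((4 + (2 + 3))*(-5))*L + 14 = ((4 + 5)*(-5))*L + 14 = (9*(-5))*L + 14 = -45*L + 14 = 14 - 45*L)
(54*l)*c(10) = (54*0)*(14 - 45*10) = 0*(14 - 450) = 0*(-436) = 0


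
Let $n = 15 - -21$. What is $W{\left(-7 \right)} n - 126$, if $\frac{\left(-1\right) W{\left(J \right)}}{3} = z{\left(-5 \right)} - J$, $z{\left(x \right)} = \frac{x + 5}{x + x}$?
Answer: $-882$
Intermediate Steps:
$n = 36$ ($n = 15 + 21 = 36$)
$z{\left(x \right)} = \frac{5 + x}{2 x}$
$W{\left(J \right)} = 3 J$ ($W{\left(J \right)} = - 3 \left(\frac{5 - 5}{2 \left(-5\right)} - J\right) = - 3 \left(\frac{1}{2} \left(- \frac{1}{5}\right) 0 - J\right) = - 3 \left(0 - J\right) = - 3 \left(- J\right) = 3 J$)
$W{\left(-7 \right)} n - 126 = 3 \left(-7\right) 36 - 126 = \left(-21\right) 36 - 126 = -756 - 126 = -882$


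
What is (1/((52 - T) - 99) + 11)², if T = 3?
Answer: 301401/2500 ≈ 120.56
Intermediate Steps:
(1/((52 - T) - 99) + 11)² = (1/((52 - 1*3) - 99) + 11)² = (1/((52 - 3) - 99) + 11)² = (1/(49 - 99) + 11)² = (1/(-50) + 11)² = (-1/50 + 11)² = (549/50)² = 301401/2500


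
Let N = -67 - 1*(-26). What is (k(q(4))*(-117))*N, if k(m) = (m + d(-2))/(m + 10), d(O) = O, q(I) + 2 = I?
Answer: 0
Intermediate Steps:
q(I) = -2 + I
N = -41 (N = -67 + 26 = -41)
k(m) = (-2 + m)/(10 + m) (k(m) = (m - 2)/(m + 10) = (-2 + m)/(10 + m))
(k(q(4))*(-117))*N = (((-2 + (-2 + 4))/(10 + (-2 + 4)))*(-117))*(-41) = (((-2 + 2)/(10 + 2))*(-117))*(-41) = ((0/12)*(-117))*(-41) = (((1/12)*0)*(-117))*(-41) = (0*(-117))*(-41) = 0*(-41) = 0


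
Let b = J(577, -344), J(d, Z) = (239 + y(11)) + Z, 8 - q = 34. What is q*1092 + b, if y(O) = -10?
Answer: -28507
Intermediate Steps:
q = -26 (q = 8 - 1*34 = 8 - 34 = -26)
J(d, Z) = 229 + Z (J(d, Z) = (239 - 10) + Z = 229 + Z)
b = -115 (b = 229 - 344 = -115)
q*1092 + b = -26*1092 - 115 = -28392 - 115 = -28507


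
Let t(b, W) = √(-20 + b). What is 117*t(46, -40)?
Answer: 117*√26 ≈ 596.58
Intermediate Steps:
117*t(46, -40) = 117*√(-20 + 46) = 117*√26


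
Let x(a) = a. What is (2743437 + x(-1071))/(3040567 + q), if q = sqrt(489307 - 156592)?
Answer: 4169173780761/4622523674387 - 1371183*sqrt(332715)/4622523674387 ≈ 0.90175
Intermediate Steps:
q = sqrt(332715) ≈ 576.81
(2743437 + x(-1071))/(3040567 + q) = (2743437 - 1071)/(3040567 + sqrt(332715)) = 2742366/(3040567 + sqrt(332715))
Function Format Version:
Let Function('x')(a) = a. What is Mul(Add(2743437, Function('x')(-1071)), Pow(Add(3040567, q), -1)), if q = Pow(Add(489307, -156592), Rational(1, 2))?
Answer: Add(Rational(4169173780761, 4622523674387), Mul(Rational(-1371183, 4622523674387), Pow(332715, Rational(1, 2)))) ≈ 0.90175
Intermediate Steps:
q = Pow(332715, Rational(1, 2)) ≈ 576.81
Mul(Add(2743437, Function('x')(-1071)), Pow(Add(3040567, q), -1)) = Mul(Add(2743437, -1071), Pow(Add(3040567, Pow(332715, Rational(1, 2))), -1)) = Mul(2742366, Pow(Add(3040567, Pow(332715, Rational(1, 2))), -1))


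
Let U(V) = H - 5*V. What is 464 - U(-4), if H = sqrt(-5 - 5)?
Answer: 444 - I*sqrt(10) ≈ 444.0 - 3.1623*I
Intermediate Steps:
H = I*sqrt(10) (H = sqrt(-10) = I*sqrt(10) ≈ 3.1623*I)
U(V) = -5*V + I*sqrt(10) (U(V) = I*sqrt(10) - 5*V = -5*V + I*sqrt(10))
464 - U(-4) = 464 - (-5*(-4) + I*sqrt(10)) = 464 - (20 + I*sqrt(10)) = 464 + (-20 - I*sqrt(10)) = 444 - I*sqrt(10)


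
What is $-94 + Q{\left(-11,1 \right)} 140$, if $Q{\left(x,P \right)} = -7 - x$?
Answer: $466$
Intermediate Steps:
$-94 + Q{\left(-11,1 \right)} 140 = -94 + \left(-7 - -11\right) 140 = -94 + \left(-7 + 11\right) 140 = -94 + 4 \cdot 140 = -94 + 560 = 466$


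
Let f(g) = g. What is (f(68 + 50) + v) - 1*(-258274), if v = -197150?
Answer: 61242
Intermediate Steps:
(f(68 + 50) + v) - 1*(-258274) = ((68 + 50) - 197150) - 1*(-258274) = (118 - 197150) + 258274 = -197032 + 258274 = 61242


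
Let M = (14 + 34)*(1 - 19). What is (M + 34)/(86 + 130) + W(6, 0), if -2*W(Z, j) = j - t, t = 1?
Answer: -361/108 ≈ -3.3426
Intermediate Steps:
W(Z, j) = ½ - j/2 (W(Z, j) = -(j - 1*1)/2 = -(j - 1)/2 = -(-1 + j)/2 = ½ - j/2)
M = -864 (M = 48*(-18) = -864)
(M + 34)/(86 + 130) + W(6, 0) = (-864 + 34)/(86 + 130) + (½ - ½*0) = -830/216 + (½ + 0) = (1/216)*(-830) + ½ = -415/108 + ½ = -361/108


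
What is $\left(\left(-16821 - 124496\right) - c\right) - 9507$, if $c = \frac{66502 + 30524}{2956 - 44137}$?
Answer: $- \frac{2070328706}{13727} \approx -1.5082 \cdot 10^{5}$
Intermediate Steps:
$c = - \frac{32342}{13727}$ ($c = \frac{97026}{-41181} = 97026 \left(- \frac{1}{41181}\right) = - \frac{32342}{13727} \approx -2.3561$)
$\left(\left(-16821 - 124496\right) - c\right) - 9507 = \left(\left(-16821 - 124496\right) - - \frac{32342}{13727}\right) - 9507 = \left(\left(-16821 - 124496\right) + \frac{32342}{13727}\right) - 9507 = \left(-141317 + \frac{32342}{13727}\right) - 9507 = - \frac{1939826117}{13727} - 9507 = - \frac{2070328706}{13727}$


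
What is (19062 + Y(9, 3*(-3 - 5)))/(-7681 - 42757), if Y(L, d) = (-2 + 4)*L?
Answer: -9540/25219 ≈ -0.37829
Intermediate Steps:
Y(L, d) = 2*L
(19062 + Y(9, 3*(-3 - 5)))/(-7681 - 42757) = (19062 + 2*9)/(-7681 - 42757) = (19062 + 18)/(-50438) = 19080*(-1/50438) = -9540/25219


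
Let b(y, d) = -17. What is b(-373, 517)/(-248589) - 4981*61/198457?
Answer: -75528156580/49334227173 ≈ -1.5309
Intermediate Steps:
b(-373, 517)/(-248589) - 4981*61/198457 = -17/(-248589) - 4981*61/198457 = -17*(-1/248589) - 303841*1/198457 = 17/248589 - 303841/198457 = -75528156580/49334227173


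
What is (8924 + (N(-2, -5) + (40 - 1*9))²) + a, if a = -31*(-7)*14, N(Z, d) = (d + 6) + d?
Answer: 12691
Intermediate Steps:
N(Z, d) = 6 + 2*d (N(Z, d) = (6 + d) + d = 6 + 2*d)
a = 3038 (a = 217*14 = 3038)
(8924 + (N(-2, -5) + (40 - 1*9))²) + a = (8924 + ((6 + 2*(-5)) + (40 - 1*9))²) + 3038 = (8924 + ((6 - 10) + (40 - 9))²) + 3038 = (8924 + (-4 + 31)²) + 3038 = (8924 + 27²) + 3038 = (8924 + 729) + 3038 = 9653 + 3038 = 12691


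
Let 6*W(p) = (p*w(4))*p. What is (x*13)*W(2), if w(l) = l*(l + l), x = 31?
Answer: 25792/3 ≈ 8597.3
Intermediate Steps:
w(l) = 2*l**2 (w(l) = l*(2*l) = 2*l**2)
W(p) = 16*p**2/3 (W(p) = ((p*(2*4**2))*p)/6 = ((p*(2*16))*p)/6 = ((p*32)*p)/6 = ((32*p)*p)/6 = (32*p**2)/6 = 16*p**2/3)
(x*13)*W(2) = (31*13)*((16/3)*2**2) = 403*((16/3)*4) = 403*(64/3) = 25792/3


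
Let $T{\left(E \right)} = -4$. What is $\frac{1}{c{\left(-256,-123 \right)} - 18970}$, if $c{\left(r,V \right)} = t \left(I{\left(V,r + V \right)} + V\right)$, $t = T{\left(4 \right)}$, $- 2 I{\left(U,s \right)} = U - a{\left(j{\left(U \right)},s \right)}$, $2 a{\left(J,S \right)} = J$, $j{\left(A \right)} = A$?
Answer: $- \frac{1}{18601} \approx -5.3761 \cdot 10^{-5}$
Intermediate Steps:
$a{\left(J,S \right)} = \frac{J}{2}$
$I{\left(U,s \right)} = - \frac{U}{4}$ ($I{\left(U,s \right)} = - \frac{U - \frac{U}{2}}{2} = - \frac{\frac{1}{2} U}{2} = - \frac{U}{4}$)
$t = -4$
$c{\left(r,V \right)} = - 3 V$ ($c{\left(r,V \right)} = - 4 \left(- \frac{V}{4} + V\right) = - 4 \frac{3 V}{4} = - 3 V$)
$\frac{1}{c{\left(-256,-123 \right)} - 18970} = \frac{1}{\left(-3\right) \left(-123\right) - 18970} = \frac{1}{369 - 18970} = \frac{1}{-18601} = - \frac{1}{18601}$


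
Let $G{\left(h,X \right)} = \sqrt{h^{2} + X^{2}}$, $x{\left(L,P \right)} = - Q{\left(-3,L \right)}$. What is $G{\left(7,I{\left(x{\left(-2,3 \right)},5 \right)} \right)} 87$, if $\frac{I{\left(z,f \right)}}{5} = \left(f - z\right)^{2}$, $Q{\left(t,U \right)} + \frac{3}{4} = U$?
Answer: $\frac{87 \sqrt{176569}}{16} \approx 2284.8$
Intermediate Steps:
$Q{\left(t,U \right)} = - \frac{3}{4} + U$
$x{\left(L,P \right)} = \frac{3}{4} - L$ ($x{\left(L,P \right)} = - (- \frac{3}{4} + L) = \frac{3}{4} - L$)
$I{\left(z,f \right)} = 5 \left(f - z\right)^{2}$
$G{\left(h,X \right)} = \sqrt{X^{2} + h^{2}}$
$G{\left(7,I{\left(x{\left(-2,3 \right)},5 \right)} \right)} 87 = \sqrt{\left(5 \left(5 - \left(\frac{3}{4} - -2\right)\right)^{2}\right)^{2} + 7^{2}} \cdot 87 = \sqrt{\left(5 \left(5 - \left(\frac{3}{4} + 2\right)\right)^{2}\right)^{2} + 49} \cdot 87 = \sqrt{\left(5 \left(5 - \frac{11}{4}\right)^{2}\right)^{2} + 49} \cdot 87 = \sqrt{\left(5 \left(\frac{9}{4}\right)^{2}\right)^{2} + 49} \cdot 87 = \sqrt{\left(5 \cdot \frac{81}{16}\right)^{2} + 49} \cdot 87 = \sqrt{\left(\frac{405}{16}\right)^{2} + 49} \cdot 87 = \sqrt{\frac{164025}{256} + 49} \cdot 87 = \sqrt{\frac{176569}{256}} \cdot 87 = \frac{\sqrt{176569}}{16} \cdot 87 = \frac{87 \sqrt{176569}}{16}$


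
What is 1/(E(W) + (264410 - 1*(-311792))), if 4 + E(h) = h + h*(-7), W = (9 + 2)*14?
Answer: 1/575274 ≈ 1.7383e-6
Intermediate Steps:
W = 154 (W = 11*14 = 154)
E(h) = -4 - 6*h (E(h) = -4 + (h + h*(-7)) = -4 + (h - 7*h) = -4 - 6*h)
1/(E(W) + (264410 - 1*(-311792))) = 1/((-4 - 6*154) + (264410 - 1*(-311792))) = 1/((-4 - 924) + (264410 + 311792)) = 1/(-928 + 576202) = 1/575274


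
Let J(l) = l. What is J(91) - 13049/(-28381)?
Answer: 2595720/28381 ≈ 91.460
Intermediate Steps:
J(91) - 13049/(-28381) = 91 - 13049/(-28381) = 91 - 13049*(-1/28381) = 91 + 13049/28381 = 2595720/28381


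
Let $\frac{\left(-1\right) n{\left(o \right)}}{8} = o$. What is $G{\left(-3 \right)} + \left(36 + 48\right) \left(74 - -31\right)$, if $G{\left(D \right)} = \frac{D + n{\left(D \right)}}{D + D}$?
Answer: $\frac{17633}{2} \approx 8816.5$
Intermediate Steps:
$n{\left(o \right)} = - 8 o$
$G{\left(D \right)} = - \frac{7}{2}$ ($G{\left(D \right)} = \frac{D - 8 D}{D + D} = \frac{\left(-7\right) D}{2 D} = - 7 D \frac{1}{2 D} = - \frac{7}{2}$)
$G{\left(-3 \right)} + \left(36 + 48\right) \left(74 - -31\right) = - \frac{7}{2} + \left(36 + 48\right) \left(74 - -31\right) = - \frac{7}{2} + 84 \left(74 + 31\right) = - \frac{7}{2} + 84 \cdot 105 = - \frac{7}{2} + 8820 = \frac{17633}{2}$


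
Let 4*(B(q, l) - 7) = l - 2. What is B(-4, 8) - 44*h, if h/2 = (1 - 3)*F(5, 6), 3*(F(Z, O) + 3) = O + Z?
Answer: 755/6 ≈ 125.83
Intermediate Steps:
B(q, l) = 13/2 + l/4 (B(q, l) = 7 + (l - 2)/4 = 7 + (-2 + l)/4 = 7 + (-1/2 + l/4) = 13/2 + l/4)
F(Z, O) = -3 + O/3 + Z/3 (F(Z, O) = -3 + (O + Z)/3 = -3 + (O/3 + Z/3) = -3 + O/3 + Z/3)
h = -8/3 (h = 2*((1 - 3)*(-3 + (1/3)*6 + (1/3)*5)) = 2*(-2*(-3 + 2 + 5/3)) = 2*(-2*2/3) = 2*(-4/3) = -8/3 ≈ -2.6667)
B(-4, 8) - 44*h = (13/2 + (1/4)*8) - 44*(-8/3) = (13/2 + 2) + 352/3 = 17/2 + 352/3 = 755/6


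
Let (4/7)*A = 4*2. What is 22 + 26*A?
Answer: 386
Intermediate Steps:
A = 14 (A = 7*(4*2)/4 = (7/4)*8 = 14)
22 + 26*A = 22 + 26*14 = 22 + 364 = 386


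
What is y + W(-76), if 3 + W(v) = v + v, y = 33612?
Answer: 33457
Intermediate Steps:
W(v) = -3 + 2*v (W(v) = -3 + (v + v) = -3 + 2*v)
y + W(-76) = 33612 + (-3 + 2*(-76)) = 33612 + (-3 - 152) = 33612 - 155 = 33457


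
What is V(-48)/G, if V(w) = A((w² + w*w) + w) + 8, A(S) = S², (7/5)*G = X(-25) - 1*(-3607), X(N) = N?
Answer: 72777628/8955 ≈ 8127.0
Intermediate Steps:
G = 17910/7 (G = 5*(-25 - 1*(-3607))/7 = 5*(-25 + 3607)/7 = (5/7)*3582 = 17910/7 ≈ 2558.6)
V(w) = 8 + (w + 2*w²)² (V(w) = ((w² + w*w) + w)² + 8 = ((w² + w²) + w)² + 8 = (2*w² + w)² + 8 = (w + 2*w²)² + 8 = 8 + (w + 2*w²)²)
V(-48)/G = (8 + (-48)²*(1 + 2*(-48))²)/(17910/7) = (8 + 2304*(1 - 96)²)*(7/17910) = (8 + 2304*(-95)²)*(7/17910) = (8 + 2304*9025)*(7/17910) = (8 + 20793600)*(7/17910) = 20793608*(7/17910) = 72777628/8955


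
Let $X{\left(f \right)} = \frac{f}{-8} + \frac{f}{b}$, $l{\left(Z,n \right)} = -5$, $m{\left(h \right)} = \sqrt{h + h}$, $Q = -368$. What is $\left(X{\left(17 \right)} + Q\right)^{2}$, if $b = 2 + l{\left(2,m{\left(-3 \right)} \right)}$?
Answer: $\frac{81342361}{576} \approx 1.4122 \cdot 10^{5}$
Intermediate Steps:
$m{\left(h \right)} = \sqrt{2} \sqrt{h}$ ($m{\left(h \right)} = \sqrt{2 h} = \sqrt{2} \sqrt{h}$)
$b = -3$ ($b = 2 - 5 = -3$)
$X{\left(f \right)} = - \frac{11 f}{24}$ ($X{\left(f \right)} = \frac{f}{-8} + \frac{f}{-3} = f \left(- \frac{1}{8}\right) + f \left(- \frac{1}{3}\right) = - \frac{f}{8} - \frac{f}{3} = - \frac{11 f}{24}$)
$\left(X{\left(17 \right)} + Q\right)^{2} = \left(\left(- \frac{11}{24}\right) 17 - 368\right)^{2} = \left(- \frac{187}{24} - 368\right)^{2} = \left(- \frac{9019}{24}\right)^{2} = \frac{81342361}{576}$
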